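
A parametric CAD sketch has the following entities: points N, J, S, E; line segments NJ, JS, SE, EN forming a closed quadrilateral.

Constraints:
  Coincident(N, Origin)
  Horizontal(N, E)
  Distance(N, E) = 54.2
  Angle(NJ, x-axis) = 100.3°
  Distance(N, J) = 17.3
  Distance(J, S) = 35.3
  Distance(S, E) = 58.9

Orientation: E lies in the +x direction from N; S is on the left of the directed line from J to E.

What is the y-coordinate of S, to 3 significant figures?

45.9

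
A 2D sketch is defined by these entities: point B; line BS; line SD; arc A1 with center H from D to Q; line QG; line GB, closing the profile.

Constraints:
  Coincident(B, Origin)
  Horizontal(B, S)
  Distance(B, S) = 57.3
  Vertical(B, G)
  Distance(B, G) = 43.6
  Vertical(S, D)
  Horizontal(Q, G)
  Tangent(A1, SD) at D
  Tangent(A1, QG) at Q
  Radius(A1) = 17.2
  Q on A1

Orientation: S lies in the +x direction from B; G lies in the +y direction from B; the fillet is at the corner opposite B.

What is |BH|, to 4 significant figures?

48.01

BG is vertical with |BG| = 43.6 and G on the +y side, so G = (0.000, 43.60). The virtual corner opposite B is at (57.30, 43.60). Since A1 is tangent to SD there, HD ⟂ SD and since A1 is tangent to QG there, HQ ⟂ QG, with radius 17.2, so the center H sits 17.2 in from both sides at H = (40.10, 26.40). Then |BH| = |H − B| = 48.01.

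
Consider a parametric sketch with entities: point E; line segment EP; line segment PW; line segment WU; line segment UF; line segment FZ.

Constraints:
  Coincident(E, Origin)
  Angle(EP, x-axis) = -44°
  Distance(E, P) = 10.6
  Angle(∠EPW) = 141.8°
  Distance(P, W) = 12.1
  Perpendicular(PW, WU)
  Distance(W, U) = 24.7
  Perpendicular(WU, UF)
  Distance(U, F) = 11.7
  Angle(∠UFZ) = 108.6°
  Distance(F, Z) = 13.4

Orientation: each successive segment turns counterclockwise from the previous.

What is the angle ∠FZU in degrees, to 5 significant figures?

32.914°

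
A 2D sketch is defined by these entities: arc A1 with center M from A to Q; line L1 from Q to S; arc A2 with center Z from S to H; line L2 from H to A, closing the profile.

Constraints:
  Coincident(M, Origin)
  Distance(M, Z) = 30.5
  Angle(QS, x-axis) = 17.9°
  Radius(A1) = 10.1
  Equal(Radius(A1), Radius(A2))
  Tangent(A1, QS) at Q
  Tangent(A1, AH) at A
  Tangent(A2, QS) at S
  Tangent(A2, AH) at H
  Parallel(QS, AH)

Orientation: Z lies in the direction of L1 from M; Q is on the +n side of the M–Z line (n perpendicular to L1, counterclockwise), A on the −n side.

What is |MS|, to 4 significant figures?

32.13

The slot axis is L1's direction at 17.9°, so u = (cos 17.9°, sin 17.9°) = (0.9516, 0.3074) and n = (−sin 17.9°, cos 17.9°) = (-0.3074, 0.9516). M is at the origin and Z lies 30.5 along u from M, so Z = 30.5·u = (29.02, 9.374). Tangency of A1 to both parallel lines with radius 10.1 puts Q and A at M ± 10.1·n: Q = (-3.104, 9.611), A = (3.104, -9.611). Equal radii place S and H the same way about Z: S = Z + 10.1·n = (25.92, 18.99), H = Z − 10.1·n = (32.13, -0.2367). Then |MS| = |S − M| = 32.13.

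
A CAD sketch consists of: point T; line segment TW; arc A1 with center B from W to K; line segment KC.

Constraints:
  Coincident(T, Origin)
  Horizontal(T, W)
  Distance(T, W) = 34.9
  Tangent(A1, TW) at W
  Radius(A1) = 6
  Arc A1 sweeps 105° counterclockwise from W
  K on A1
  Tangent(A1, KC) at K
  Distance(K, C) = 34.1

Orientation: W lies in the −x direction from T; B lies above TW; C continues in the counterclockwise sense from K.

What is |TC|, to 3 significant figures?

55.5

On A1, W sits at bearing -90° from B; a 105° counterclockwise sweep puts K at bearing 15°, so K = B + 6.0·(cos 15°, sin 15°) = (-29.1, 7.55). Tangency of A1 to KC means the radius BK is perpendicular to KC, so KC runs along (−sin 15°, cos 15°); with |KC| = 34.1, C = (-37.9, 40.5). Then |TC| = |C − T| = 55.5.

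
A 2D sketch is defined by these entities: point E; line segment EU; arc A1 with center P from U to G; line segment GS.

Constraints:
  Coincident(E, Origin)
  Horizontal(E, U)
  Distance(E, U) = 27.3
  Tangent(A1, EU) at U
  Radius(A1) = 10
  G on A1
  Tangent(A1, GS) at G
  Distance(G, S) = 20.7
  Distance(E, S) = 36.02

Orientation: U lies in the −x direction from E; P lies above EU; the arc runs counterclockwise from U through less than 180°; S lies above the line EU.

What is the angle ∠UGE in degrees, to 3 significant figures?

103°

Checks: |PG| = 10.00 ✓; ∠(PG, GS) = 90.00° ✓; |GS| = 20.70 ✓; |ES| = 36.02 ✓.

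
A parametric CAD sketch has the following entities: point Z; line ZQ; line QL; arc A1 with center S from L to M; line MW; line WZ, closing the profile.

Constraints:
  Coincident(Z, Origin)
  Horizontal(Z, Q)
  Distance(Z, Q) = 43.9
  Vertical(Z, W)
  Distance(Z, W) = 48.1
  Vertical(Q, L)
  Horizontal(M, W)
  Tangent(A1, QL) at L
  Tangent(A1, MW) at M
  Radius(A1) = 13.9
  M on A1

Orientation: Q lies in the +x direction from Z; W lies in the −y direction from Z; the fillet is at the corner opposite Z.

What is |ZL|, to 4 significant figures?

55.65

Z is at the origin; Z and Q share the same y with |ZQ| = 43.9 and Q on the +x side, so Q = (43.90, 0.000). ZW is vertical with |ZW| = 48.1 and W on the −y side, so W = (0.000, -48.10). The virtual corner opposite Z is at (43.90, -48.10). The tangent condition forces SL to be normal to QL and the tangent condition forces SM to be normal to MW, with radius 13.9, so the center S sits 13.9 in from both sides at S = (30.00, -34.20). That places the tangent points at L = (43.90, -34.20) on QL and M = (30.00, -48.10) on MW. Then |ZL| = |L − Z| = 55.65.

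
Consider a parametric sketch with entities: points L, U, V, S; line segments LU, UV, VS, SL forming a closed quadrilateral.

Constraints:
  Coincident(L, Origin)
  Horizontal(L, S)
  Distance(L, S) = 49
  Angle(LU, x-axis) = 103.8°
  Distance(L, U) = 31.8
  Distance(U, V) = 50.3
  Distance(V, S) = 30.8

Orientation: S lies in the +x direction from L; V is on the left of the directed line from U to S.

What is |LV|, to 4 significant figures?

52.28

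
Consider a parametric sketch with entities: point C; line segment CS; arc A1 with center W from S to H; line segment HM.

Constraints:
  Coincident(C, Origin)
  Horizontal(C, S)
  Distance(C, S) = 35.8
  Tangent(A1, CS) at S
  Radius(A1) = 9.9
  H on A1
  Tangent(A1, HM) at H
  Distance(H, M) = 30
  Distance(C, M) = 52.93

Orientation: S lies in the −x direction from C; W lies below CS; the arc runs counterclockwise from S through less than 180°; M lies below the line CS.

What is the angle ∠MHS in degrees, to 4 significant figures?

123.3°

Checks: C.y = 0.00, S.y = 0.00 ✓; |WH| = 9.900 ✓; ∠(WH, HM) = 90.00° ✓; |HM| = 30.00 ✓; |CM| = 52.93 ✓.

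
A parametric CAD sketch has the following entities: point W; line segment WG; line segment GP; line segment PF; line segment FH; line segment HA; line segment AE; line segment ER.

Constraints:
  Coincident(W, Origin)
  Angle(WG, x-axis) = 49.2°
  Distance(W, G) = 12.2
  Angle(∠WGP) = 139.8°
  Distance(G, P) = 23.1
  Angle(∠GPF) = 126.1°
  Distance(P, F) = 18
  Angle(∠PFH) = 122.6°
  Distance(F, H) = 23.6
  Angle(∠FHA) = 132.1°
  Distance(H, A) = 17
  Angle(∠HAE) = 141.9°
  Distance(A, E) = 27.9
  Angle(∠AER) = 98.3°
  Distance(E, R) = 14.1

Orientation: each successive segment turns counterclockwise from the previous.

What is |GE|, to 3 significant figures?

38.4

∠FHA = 132.1° gives HA at -111° from the x-axis; with |HA| = 17.0, A = (-34.5, 18.9). ∠HAE = 141.9° gives AE at -73.3° from the x-axis; with |AE| = 27.9, E = (-26.5, -7.80). Then |GE| = |E − G| = 38.4.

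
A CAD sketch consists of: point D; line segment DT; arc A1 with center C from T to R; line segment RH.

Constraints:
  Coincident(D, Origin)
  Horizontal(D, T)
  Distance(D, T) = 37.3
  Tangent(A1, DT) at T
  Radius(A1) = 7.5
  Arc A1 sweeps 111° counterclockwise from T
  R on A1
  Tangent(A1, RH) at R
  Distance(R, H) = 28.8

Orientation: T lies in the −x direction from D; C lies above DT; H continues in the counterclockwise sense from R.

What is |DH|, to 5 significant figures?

54.995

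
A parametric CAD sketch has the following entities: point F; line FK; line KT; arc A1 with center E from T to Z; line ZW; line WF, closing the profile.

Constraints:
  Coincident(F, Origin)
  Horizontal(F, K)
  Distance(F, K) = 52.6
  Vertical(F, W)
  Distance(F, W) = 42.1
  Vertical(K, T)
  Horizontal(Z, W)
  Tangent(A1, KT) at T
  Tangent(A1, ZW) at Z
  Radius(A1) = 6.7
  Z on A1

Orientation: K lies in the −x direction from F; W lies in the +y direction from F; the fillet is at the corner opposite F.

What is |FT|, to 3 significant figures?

63.4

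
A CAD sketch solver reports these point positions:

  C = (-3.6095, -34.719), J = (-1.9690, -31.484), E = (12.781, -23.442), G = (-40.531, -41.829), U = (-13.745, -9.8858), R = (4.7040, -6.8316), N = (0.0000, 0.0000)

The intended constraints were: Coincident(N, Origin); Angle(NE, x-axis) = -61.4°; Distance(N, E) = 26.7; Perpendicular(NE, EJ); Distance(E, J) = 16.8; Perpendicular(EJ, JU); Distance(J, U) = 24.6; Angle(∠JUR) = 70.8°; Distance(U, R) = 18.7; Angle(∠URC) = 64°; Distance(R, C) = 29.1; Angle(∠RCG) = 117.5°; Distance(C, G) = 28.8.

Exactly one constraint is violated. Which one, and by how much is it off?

Distance(C, G) = 28.8 — off by 8.80.

N = (0.00, 0.00) ✓; NE at -61.40° ✓; |NE| = 26.70 ✓; ∠(NE, EJ) = 90.00° ✓; |EJ| = 16.80 ✓; ∠(EJ, JU) = 90.00° ✓; |JU| = 24.60 ✓; ∠JUR = 70.80° ✓; |UR| = 18.70 ✓; ∠URC = 64.00° ✓; |RC| = 29.10 ✓; ∠RCG = 117.5° ✓; |CG| = 37.60 ✗.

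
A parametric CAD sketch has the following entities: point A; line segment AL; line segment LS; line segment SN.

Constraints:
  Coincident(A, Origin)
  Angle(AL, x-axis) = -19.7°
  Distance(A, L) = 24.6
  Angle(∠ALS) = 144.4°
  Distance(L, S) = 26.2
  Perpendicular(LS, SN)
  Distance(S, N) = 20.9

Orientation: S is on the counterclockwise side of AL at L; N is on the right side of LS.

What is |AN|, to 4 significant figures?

58.10

A is at the origin; AL runs at -19.7° with length 24.6, so L = 24.6·(cos -19.7°, sin -19.7°) = (23.16, -8.293). ∠ALS = 144.4°, so LS runs at -19.7° + (180° − 144.4°) = 15.90° from the x-axis; with |LS| = 26.2, S = L + 26.2·(cos 15.90°, sin 15.90°) = (48.36, -1.115). The perpendicularity gives SN at right angles to LS; with |SN| = 20.9 on the right of LS, N = S + 20.9·(0.2740, -0.9617) = (54.08, -21.22). Then |AN| = |N − A| = 58.10.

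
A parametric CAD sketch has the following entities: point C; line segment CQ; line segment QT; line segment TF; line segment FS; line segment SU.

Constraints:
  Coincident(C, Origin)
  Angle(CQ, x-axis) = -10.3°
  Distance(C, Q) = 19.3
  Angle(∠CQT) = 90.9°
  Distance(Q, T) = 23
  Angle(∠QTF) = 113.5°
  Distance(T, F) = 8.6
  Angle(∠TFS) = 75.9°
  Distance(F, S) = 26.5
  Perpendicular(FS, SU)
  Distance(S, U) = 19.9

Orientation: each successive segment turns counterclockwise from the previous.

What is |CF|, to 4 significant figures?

29.07

C is at the origin; CQ runs at -10.3° with length 19.3, so Q = (18.99, -3.451). ∠CQT = 90.9° gives QT at 78.80° from the x-axis; with |QT| = 23.0, T = (23.46, 19.11). ∠QTF = 113.5° gives TF at 145.3° from the x-axis; with |TF| = 8.6, F = (16.39, 24.01). Then |CF| = |F − C| = 29.07.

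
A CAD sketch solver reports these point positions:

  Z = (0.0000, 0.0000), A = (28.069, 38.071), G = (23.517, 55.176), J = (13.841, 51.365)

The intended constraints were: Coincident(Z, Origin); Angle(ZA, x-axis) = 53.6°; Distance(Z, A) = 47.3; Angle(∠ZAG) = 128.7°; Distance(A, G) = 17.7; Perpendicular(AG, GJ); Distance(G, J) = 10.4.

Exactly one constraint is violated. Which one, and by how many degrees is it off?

Perpendicular(AG, GJ) — off by 6.60°.

Z = (0.00, 0.00) ✓; ZA at 53.60° ✓; |ZA| = 47.30 ✓; ∠ZAG = 128.7° ✓; |AG| = 17.70 ✓; ∠(AG, GJ) = 96.60° ✗; |GJ| = 10.40 ✓.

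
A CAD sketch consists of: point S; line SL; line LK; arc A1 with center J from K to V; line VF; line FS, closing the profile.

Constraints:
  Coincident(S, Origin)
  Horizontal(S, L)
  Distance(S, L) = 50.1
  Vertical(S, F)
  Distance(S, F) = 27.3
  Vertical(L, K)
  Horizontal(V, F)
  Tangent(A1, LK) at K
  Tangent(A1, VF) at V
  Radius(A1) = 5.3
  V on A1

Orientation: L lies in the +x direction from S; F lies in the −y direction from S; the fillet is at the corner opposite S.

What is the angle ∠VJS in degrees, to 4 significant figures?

116.2°

S is at the origin; S and L share the same y with |SL| = 50.1 and L on the +x side, so L = (50.10, 0.000). S and F share the same x with |SF| = 27.3 and F on the −y side, so F = (0.000, -27.30). The virtual corner opposite S is at (50.10, -27.30). Tangency of A1 to LK means the radius JK is perpendicular to LK and since A1 is tangent to VF there, JV ⟂ VF, with radius 5.3, so the center J sits 5.3 in from both sides at J = (44.80, -22.00). That places the tangent points at K = (50.10, -22.00) on LK and V = (44.80, -27.30) on VF. Then cos ∠VJS = JV·JS / (|JV||JS|), giving 116.2°.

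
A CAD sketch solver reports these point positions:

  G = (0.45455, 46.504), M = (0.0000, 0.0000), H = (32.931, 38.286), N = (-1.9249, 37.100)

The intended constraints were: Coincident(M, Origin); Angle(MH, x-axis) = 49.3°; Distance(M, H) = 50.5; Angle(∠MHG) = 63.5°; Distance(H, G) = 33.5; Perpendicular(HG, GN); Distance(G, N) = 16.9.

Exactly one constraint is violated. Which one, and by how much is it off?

Distance(G, N) = 16.9 — off by 7.20.

M = (0.00, 0.00) ✓; MH at 49.30° ✓; |MH| = 50.50 ✓; ∠MHG = 63.50° ✓; |HG| = 33.50 ✓; ∠(HG, GN) = 90.00° ✓; |GN| = 9.700 ✗.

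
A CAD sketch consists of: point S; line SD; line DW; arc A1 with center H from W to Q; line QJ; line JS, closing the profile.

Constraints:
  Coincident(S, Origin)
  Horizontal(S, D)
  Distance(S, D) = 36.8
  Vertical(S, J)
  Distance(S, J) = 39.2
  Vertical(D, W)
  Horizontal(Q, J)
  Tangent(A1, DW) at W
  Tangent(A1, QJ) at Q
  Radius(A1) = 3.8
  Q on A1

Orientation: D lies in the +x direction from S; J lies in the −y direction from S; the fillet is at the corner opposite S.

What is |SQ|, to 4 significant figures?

51.24

S is at the origin; SD is horizontal with |SD| = 36.8 and D on the +x side, so D = (36.80, 0.000). SJ is vertical with |SJ| = 39.2 and J on the −y side, so J = (0.000, -39.20). The virtual corner opposite S is at (36.80, -39.20). Tangency of A1 to DW means the radius HW is perpendicular to DW and A1 meets QJ tangentially, so HQ is at right angles to QJ, with radius 3.8, so the center H sits 3.8 in from both sides at H = (33.00, -35.40). That places the tangent points at W = (36.80, -35.40) on DW and Q = (33.00, -39.20) on QJ. Then |SQ| = |Q − S| = 51.24.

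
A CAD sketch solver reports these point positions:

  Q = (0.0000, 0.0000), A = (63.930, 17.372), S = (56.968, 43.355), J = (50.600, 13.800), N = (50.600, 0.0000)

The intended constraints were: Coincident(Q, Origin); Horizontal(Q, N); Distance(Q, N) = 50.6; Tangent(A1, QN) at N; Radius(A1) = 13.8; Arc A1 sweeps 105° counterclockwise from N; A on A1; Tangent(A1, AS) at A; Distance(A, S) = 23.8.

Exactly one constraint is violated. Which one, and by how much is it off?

Distance(A, S) = 23.8 — off by 3.10.

Q = (0.00, 0.00) ✓; Q.y = 0.00, N.y = 0.00 ✓; |QN| = 50.60 ✓; ∠(JN, NQ) = 90.00° ✓; |JN| = 13.80 ✓; bearing(J→A) − bearing(J→N) = 105.0° ✓; |JA| = 13.80 ✓; ∠(JA, AS) = 90.00° ✓; |AS| = 26.90 ✗.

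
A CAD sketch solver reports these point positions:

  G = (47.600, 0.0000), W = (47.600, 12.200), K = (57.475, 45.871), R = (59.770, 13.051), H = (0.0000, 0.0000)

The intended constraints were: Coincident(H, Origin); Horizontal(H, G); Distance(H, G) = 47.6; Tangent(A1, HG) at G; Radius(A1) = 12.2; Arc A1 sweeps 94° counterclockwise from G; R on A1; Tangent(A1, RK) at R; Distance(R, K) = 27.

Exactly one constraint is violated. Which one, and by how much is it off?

Distance(R, K) = 27 — off by 5.90.

H = (0.00, 0.00) ✓; H.y = 0.00, G.y = 0.00 ✓; |HG| = 47.60 ✓; ∠(WG, GH) = 90.00° ✓; |WG| = 12.20 ✓; bearing(W→R) − bearing(W→G) = 94.00° ✓; |WR| = 12.20 ✓; ∠(WR, RK) = 90.00° ✓; |RK| = 32.90 ✗.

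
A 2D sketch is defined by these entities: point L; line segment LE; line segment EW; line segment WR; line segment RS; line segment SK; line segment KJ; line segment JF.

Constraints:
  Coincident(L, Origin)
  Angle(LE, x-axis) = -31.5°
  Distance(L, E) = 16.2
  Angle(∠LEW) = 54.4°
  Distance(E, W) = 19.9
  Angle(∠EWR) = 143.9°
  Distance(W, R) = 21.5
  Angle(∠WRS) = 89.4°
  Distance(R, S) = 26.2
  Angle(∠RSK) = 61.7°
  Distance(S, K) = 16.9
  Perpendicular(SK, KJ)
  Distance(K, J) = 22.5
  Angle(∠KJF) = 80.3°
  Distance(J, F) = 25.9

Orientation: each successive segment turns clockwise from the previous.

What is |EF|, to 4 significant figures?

53.70

L is at the origin; LE runs at -31.5° with length 16.2, so E = (13.81, -8.464). ∠LEW = 54.4° gives EW at -157.1° from the x-axis; with |EW| = 19.9, W = (-4.519, -16.21). ∠EWR = 143.9° gives WR at 166.8° from the x-axis; with |WR| = 21.5, R = (-25.45, -11.30). ∠WRS = 89.4° gives RS at 76.20° from the x-axis; with |RS| = 26.2, S = (-19.20, 14.15). ∠RSK = 61.7° gives SK at -42.10° from the x-axis; with |SK| = 16.9, K = (-6.662, 2.815). SK is perpendicular to KJ, so KJ runs at -132.1°; with |KJ| = 22.5, J = (-21.75, -13.88). ∠KJF = 80.3° gives JF at 128.2° from the x-axis; with |JF| = 25.9, F = (-37.76, 6.474). Then |EF| = |F − E| = 53.70.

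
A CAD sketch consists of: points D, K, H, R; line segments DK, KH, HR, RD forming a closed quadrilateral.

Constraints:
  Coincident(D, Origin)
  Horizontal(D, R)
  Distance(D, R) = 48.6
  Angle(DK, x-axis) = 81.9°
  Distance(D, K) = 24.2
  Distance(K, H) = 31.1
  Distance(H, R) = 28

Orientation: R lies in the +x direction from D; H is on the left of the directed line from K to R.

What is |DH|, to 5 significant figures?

42.146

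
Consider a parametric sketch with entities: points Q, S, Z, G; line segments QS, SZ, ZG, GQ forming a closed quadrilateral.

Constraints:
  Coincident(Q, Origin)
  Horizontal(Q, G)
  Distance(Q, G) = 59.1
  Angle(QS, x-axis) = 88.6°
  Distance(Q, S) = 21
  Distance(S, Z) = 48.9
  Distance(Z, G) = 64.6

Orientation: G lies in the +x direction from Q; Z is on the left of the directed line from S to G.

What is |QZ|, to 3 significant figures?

66.6

Checks: |SZ| = 48.90 ✓; |ZG| = 64.60 ✓.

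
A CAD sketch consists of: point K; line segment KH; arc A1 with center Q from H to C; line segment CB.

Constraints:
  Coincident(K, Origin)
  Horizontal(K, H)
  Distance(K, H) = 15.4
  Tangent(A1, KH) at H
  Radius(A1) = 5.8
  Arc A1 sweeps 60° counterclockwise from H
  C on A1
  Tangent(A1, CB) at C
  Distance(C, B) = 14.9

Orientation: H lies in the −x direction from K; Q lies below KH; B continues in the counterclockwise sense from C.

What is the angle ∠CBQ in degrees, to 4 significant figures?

21.27°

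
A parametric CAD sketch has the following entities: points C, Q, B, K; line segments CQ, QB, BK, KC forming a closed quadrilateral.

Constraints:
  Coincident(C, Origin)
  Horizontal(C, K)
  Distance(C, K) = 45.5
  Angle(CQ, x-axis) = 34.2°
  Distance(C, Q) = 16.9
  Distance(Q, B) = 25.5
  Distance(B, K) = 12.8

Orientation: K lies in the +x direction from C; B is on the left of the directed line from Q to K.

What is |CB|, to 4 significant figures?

40.99

Checks: |QB| = 25.50 ✓; |BK| = 12.80 ✓.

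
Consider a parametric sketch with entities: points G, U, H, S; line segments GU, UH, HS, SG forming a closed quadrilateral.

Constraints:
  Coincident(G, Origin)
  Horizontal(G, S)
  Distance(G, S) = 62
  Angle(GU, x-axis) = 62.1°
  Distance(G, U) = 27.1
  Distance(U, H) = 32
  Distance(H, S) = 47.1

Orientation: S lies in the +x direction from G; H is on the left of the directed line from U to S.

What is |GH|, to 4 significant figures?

57.22

Checks: G.y = 0.00, S.y = 0.00 ✓; |UH| = 32.00 ✓; |HS| = 47.10 ✓.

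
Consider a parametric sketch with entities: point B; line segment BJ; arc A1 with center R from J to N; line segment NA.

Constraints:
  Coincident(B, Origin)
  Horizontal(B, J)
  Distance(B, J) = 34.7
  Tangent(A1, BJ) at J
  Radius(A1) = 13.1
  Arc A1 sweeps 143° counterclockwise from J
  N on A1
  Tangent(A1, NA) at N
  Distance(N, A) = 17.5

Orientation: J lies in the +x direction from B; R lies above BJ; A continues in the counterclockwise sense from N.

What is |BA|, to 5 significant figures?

44.506

On A1, J sits at bearing -90° from R; a 143° counterclockwise sweep puts N at bearing 53°, so N = R + 13.1·(cos 53°, sin 53°) = (42.584, 23.562). A1 meets NA tangentially, so RN is at right angles to NA, so NA runs along (−sin 53°, cos 53°); with |NA| = 17.5, A = (28.608, 34.094). Then |BA| = |A − B| = 44.506.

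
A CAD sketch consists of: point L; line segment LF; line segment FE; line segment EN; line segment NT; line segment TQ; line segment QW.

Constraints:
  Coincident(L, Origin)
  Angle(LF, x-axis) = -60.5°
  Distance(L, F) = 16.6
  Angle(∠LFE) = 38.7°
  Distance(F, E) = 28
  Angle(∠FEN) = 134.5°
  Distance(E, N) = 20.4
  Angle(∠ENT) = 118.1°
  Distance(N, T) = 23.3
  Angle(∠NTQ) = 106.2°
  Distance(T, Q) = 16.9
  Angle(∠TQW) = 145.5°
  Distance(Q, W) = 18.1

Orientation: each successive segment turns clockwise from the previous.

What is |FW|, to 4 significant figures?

26.14

∠NTQ = 106.2° gives TQ at -23.00° from the x-axis; with |TQ| = 16.9, Q = (4.587, 26.22). ∠TQW = 145.5° gives QW at -57.50° from the x-axis; with |QW| = 18.1, W = (14.31, 10.96). Then |FW| = |W − F| = 26.14.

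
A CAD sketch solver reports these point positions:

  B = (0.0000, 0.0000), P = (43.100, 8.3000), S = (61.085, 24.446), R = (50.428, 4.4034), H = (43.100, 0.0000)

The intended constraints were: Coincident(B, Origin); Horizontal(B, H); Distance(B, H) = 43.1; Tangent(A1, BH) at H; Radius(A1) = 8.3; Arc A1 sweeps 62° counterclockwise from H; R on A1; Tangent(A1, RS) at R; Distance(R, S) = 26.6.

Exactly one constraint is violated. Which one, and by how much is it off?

Distance(R, S) = 26.6 — off by 3.90.

B = (0.00, 0.00) ✓; B.y = 0.00, H.y = 0.00 ✓; |BH| = 43.10 ✓; ∠(PH, HB) = 90.00° ✓; |PH| = 8.300 ✓; bearing(P→R) − bearing(P→H) = 62.00° ✓; |PR| = 8.300 ✓; ∠(PR, RS) = 90.00° ✓; |RS| = 22.70 ✗.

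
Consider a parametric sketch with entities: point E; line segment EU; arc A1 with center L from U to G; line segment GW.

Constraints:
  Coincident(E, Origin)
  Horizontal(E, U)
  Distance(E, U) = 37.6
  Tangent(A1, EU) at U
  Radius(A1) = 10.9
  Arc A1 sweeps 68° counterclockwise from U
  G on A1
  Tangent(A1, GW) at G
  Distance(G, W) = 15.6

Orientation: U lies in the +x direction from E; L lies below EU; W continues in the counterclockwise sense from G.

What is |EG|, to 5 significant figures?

28.326

E is at the origin; EU is horizontal with |EU| = 37.6 and U on the +x side, so U = (37.600, 0.0000). Tangency of A1 to EU means the radius LU is perpendicular to EU, so L = U + (0, -10.9) = (37.600, -10.900). On A1, U sits at bearing 90° from L; a 68° counterclockwise sweep puts G at bearing 158°, so G = L + 10.9·(cos 158°, sin 158°) = (27.494, -6.8168). Then |EG| = |G − E| = 28.326.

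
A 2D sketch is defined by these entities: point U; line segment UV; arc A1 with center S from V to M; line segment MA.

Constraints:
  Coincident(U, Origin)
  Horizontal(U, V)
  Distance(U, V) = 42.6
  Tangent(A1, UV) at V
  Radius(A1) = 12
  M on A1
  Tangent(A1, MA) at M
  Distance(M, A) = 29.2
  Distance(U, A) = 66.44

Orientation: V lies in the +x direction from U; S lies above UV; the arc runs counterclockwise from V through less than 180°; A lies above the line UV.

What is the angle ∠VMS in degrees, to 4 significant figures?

41.70°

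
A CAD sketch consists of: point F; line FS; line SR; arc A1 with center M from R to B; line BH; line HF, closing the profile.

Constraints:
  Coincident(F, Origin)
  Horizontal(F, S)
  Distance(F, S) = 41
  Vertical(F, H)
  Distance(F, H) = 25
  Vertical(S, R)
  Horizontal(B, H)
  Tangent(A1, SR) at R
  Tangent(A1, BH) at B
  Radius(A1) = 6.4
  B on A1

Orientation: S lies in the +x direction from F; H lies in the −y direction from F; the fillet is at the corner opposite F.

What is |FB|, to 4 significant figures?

42.69

The virtual corner opposite F is at (41.00, -25.00). Since A1 is tangent to SR there, MR ⟂ SR and the tangent condition forces MB to be normal to BH, with radius 6.4, so the center M sits 6.4 in from both sides at M = (34.60, -18.60). That places the tangent points at R = (41.00, -18.60) on SR and B = (34.60, -25.00) on BH. Then |FB| = |B − F| = 42.69.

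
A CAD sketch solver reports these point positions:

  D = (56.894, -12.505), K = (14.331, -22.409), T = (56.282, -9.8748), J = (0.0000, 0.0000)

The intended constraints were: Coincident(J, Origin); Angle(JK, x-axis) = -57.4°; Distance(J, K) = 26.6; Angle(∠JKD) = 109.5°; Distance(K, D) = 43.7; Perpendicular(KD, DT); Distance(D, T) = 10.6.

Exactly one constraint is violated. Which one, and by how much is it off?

Distance(D, T) = 10.6 — off by 7.90.

J = (0.00, 0.00) ✓; JK at -57.40° ✓; |JK| = 26.60 ✓; ∠JKD = 109.5° ✓; |KD| = 43.70 ✓; ∠(KD, DT) = 90.00° ✓; |DT| = 2.700 ✗.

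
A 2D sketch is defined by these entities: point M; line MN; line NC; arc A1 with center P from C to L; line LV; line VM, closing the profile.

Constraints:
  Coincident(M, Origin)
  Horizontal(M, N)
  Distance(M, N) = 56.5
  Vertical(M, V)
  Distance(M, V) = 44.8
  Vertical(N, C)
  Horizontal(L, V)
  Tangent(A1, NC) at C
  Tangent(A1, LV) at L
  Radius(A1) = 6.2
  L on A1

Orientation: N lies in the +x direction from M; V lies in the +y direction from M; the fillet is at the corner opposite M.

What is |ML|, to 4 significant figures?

67.36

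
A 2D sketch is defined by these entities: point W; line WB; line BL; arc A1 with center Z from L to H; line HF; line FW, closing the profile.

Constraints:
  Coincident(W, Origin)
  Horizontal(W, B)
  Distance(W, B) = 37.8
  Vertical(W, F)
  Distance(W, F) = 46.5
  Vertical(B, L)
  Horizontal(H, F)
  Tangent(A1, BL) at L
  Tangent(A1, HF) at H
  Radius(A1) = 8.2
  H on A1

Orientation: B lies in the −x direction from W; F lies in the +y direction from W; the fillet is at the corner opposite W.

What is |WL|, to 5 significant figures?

53.812

The virtual corner opposite W is at (-37.800, 46.500). The tangent condition forces ZL to be normal to BL and since A1 is tangent to HF there, ZH ⟂ HF, with radius 8.2, so the center Z sits 8.2 in from both sides at Z = (-29.600, 38.300). That places the tangent points at L = (-37.800, 38.300) on BL and H = (-29.600, 46.500) on HF. Then |WL| = |L − W| = 53.812.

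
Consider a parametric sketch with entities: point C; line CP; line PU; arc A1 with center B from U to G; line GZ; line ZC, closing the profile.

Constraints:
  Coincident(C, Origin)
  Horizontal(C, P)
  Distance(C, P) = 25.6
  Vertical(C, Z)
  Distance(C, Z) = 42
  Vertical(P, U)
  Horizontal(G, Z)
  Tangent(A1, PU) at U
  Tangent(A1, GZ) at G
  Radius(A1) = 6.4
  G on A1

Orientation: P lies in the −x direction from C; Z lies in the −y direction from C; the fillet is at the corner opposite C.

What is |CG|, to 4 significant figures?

46.18

C is at the origin; CP is horizontal with |CP| = 25.6 and P on the −x side, so P = (-25.60, 0.000). C and Z share the same x with |CZ| = 42.0 and Z on the −y side, so Z = (0.000, -42.00). The virtual corner opposite C is at (-25.60, -42.00). Tangency of A1 to PU means the radius BU is perpendicular to PU and A1 meets GZ tangentially, so BG is at right angles to GZ, with radius 6.4, so the center B sits 6.4 in from both sides at B = (-19.20, -35.60). That places the tangent points at U = (-25.60, -35.60) on PU and G = (-19.20, -42.00) on GZ. Then |CG| = |G − C| = 46.18.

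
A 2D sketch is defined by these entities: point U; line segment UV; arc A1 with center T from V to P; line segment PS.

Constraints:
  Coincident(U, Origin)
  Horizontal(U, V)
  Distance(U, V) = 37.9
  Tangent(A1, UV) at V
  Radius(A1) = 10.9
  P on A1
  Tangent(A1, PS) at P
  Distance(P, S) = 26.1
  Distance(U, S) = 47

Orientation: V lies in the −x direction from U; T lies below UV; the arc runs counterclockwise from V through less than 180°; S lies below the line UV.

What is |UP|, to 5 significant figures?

49.436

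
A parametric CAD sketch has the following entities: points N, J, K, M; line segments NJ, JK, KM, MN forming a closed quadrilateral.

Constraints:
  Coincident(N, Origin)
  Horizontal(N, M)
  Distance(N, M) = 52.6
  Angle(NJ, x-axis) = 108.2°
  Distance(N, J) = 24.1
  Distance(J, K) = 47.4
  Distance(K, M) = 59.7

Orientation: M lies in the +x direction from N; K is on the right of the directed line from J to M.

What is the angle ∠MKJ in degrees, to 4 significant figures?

72.82°

Checks: |JK| = 47.40 ✓; |KM| = 59.70 ✓.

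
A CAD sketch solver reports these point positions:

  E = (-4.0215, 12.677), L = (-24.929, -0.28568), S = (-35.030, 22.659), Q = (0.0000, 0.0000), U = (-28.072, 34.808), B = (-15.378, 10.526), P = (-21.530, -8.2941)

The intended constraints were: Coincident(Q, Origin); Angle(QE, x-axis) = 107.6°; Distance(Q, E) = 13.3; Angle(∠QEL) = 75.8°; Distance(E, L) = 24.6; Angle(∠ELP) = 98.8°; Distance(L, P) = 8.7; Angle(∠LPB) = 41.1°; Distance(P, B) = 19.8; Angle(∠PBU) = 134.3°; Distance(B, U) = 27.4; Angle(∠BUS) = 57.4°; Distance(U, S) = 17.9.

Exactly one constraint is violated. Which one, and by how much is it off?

Distance(U, S) = 17.9 — off by 3.90.

Q = (0.00, 0.00) ✓; QE at 107.6° ✓; |QE| = 13.30 ✓; ∠QEL = 75.80° ✓; |EL| = 24.60 ✓; ∠ELP = 98.80° ✓; |LP| = 8.700 ✓; ∠LPB = 41.10° ✓; |PB| = 19.80 ✓; ∠PBU = 134.3° ✓; |BU| = 27.40 ✓; ∠BUS = 57.40° ✓; |US| = 14.00 ✗.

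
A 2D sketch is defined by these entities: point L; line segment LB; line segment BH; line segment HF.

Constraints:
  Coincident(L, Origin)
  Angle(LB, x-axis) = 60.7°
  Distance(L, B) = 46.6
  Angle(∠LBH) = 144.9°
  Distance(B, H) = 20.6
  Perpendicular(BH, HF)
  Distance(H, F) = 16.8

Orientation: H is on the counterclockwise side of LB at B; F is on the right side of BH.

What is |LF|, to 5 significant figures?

73.139

L is at the origin; LB runs at 60.7° with length 46.6, so B = 46.6·(cos 60.7°, sin 60.7°) = (22.805, 40.638). ∠LBH = 144.9°, so BH runs at 60.7° + (180° − 144.9°) = 95.800° from the x-axis; with |BH| = 20.6, H = B + 20.6·(cos 95.800°, sin 95.800°) = (20.723, 61.133). The perpendicularity gives HF at right angles to BH; with |HF| = 16.8 on the right of BH, F = H + 16.8·(0.99488, 0.10106) = (37.437, 62.831). Then |LF| = |F − L| = 73.139.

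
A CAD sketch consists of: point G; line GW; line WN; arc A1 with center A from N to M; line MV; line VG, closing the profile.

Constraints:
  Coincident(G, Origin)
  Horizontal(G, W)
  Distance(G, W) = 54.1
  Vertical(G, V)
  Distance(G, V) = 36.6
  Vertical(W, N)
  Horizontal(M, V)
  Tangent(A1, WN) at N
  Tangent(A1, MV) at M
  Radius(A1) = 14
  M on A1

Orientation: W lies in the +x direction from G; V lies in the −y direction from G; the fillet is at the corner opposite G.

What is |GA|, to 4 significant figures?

46.03

GV is vertical with |GV| = 36.6 and V on the −y side, so V = (0.000, -36.60). The virtual corner opposite G is at (54.10, -36.60). Tangency of A1 to WN means the radius AN is perpendicular to WN and since A1 is tangent to MV there, AM ⟂ MV, with radius 14.0, so the center A sits 14.0 in from both sides at A = (40.10, -22.60). Then |GA| = |A − G| = 46.03.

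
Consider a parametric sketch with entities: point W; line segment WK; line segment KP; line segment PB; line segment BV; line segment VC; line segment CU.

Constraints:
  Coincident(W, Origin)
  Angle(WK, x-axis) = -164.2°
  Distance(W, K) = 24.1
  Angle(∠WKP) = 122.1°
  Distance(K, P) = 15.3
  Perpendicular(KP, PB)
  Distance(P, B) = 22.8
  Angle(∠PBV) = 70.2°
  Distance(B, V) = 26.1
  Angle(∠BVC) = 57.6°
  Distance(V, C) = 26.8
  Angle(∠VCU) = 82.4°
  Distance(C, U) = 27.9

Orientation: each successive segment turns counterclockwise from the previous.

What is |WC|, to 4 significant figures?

33.69

W is at the origin; WK runs at -164.2° with length 24.1, so K = (-23.19, -6.562). ∠WKP = 122.1° gives KP at -106.3° from the x-axis; with |KP| = 15.3, P = (-27.48, -21.25). KP is perpendicular to PB, so PB runs at -16.30°; with |PB| = 22.8, B = (-5.600, -27.65). ∠PBV = 70.2° gives BV at 93.50° from the x-axis; with |BV| = 26.1, V = (-7.193, -1.595). ∠BVC = 57.6° gives VC at -144.1° from the x-axis; with |VC| = 26.8, C = (-28.90, -17.31). Then |WC| = |C − W| = 33.69.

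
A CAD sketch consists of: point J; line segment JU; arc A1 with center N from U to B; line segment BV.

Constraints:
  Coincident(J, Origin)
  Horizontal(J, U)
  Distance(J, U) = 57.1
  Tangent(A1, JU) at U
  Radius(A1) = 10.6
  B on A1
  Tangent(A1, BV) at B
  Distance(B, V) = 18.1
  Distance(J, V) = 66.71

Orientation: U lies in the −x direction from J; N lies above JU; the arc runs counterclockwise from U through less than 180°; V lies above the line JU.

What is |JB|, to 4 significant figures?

51.21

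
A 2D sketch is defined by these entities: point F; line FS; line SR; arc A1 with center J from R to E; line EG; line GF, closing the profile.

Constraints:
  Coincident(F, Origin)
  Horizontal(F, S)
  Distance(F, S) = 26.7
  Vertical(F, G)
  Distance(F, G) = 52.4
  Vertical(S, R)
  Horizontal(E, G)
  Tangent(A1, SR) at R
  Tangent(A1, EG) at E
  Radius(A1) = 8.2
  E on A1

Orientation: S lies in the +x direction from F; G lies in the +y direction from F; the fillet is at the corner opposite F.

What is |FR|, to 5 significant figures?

51.638

The virtual corner opposite F is at (26.700, 52.400). A1 meets SR tangentially, so JR is at right angles to SR and A1 meets EG tangentially, so JE is at right angles to EG, with radius 8.2, so the center J sits 8.2 in from both sides at J = (18.500, 44.200). That places the tangent points at R = (26.700, 44.200) on SR and E = (18.500, 52.400) on EG. Then |FR| = |R − F| = 51.638.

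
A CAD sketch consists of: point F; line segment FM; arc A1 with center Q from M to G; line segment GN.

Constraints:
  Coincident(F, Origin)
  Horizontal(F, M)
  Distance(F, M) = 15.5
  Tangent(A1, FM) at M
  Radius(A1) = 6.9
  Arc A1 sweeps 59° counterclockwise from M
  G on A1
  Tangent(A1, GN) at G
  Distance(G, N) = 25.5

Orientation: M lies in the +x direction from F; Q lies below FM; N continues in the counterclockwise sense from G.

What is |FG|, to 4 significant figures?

10.15

F is at the origin; F and M share the same y with |FM| = 15.5 and M on the +x side, so M = (15.50, 0.000). Tangency of A1 to FM means the radius QM is perpendicular to FM, so Q = M + (0, -6.9) = (15.50, -6.900). On A1, M sits at bearing 90° from Q; a 59° counterclockwise sweep puts G at bearing 149°, so G = Q + 6.9·(cos 149°, sin 149°) = (9.586, -3.346). Then |FG| = |G − F| = 10.15.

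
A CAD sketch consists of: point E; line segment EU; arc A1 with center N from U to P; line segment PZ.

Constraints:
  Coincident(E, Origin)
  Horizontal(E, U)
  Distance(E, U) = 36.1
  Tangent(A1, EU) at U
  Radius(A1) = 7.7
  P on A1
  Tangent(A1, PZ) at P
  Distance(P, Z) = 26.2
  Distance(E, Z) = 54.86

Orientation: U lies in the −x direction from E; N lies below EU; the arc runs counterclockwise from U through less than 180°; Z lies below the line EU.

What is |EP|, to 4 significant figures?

44.51

E is at the origin; E and U share the same y with |EU| = 36.1 and U on the −x side, so U = (-36.10, 0.000). Since A1 is tangent to EU there, NU ⟂ EU, so N = U + (0, -7.7) = (-36.10, -7.700). Since NP ⟂ PZ (tangency), |NZ| = √(7.7² + 26.2²) = 27.31 regardless of where P sits on A1. So Z lies on both circle(E, 54.86) and circle(N, 27.31); the below-EU intersection is Z = (-42.95, -34.14). P is the foot of the tangent from Z: P = (-43.80, -7.950).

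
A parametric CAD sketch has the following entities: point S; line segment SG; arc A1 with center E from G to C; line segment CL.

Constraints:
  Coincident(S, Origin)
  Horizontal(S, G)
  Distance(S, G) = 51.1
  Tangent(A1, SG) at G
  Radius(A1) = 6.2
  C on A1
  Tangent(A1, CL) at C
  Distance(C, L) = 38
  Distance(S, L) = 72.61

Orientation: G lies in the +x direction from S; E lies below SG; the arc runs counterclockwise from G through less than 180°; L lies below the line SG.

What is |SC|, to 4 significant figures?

45.98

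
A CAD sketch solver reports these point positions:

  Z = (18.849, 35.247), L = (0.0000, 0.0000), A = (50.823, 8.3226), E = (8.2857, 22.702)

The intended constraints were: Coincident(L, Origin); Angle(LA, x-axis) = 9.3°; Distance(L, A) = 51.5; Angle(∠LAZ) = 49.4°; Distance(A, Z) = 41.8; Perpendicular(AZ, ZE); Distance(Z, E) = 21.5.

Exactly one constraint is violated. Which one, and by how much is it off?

Distance(Z, E) = 21.5 — off by 5.10.

L = (0.00, 0.00) ✓; LA at 9.300° ✓; |LA| = 51.50 ✓; ∠LAZ = 49.40° ✓; |AZ| = 41.80 ✓; ∠(AZ, ZE) = 90.00° ✓; |ZE| = 16.40 ✗.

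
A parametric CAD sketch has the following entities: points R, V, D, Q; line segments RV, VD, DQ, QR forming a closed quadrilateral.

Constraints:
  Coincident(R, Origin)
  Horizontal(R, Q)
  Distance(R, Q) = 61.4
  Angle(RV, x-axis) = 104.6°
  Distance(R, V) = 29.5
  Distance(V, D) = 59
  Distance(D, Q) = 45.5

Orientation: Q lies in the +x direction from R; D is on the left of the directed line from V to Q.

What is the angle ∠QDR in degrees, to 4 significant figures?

63.56°

R is at the origin; R and Q share the same y with |RQ| = 61.4 and Q in +x, so Q = (61.4, 0). RV runs at 104.6° with |RV| = 29.5, so V = (-7.436, 28.55). D is determined by |VD| = 59.0 and |DQ| = 45.5 together: it lies at the intersection of circle(V, 59.0) and circle(Q, 45.5). With |VQ| = 74.52, the foot of the radical line on VQ is 46.73 from V and the perpendicular offset is √(59.0² − 46.73²) = 36.02. Taking the left-of-VQ solution: D = (49.53, 43.92).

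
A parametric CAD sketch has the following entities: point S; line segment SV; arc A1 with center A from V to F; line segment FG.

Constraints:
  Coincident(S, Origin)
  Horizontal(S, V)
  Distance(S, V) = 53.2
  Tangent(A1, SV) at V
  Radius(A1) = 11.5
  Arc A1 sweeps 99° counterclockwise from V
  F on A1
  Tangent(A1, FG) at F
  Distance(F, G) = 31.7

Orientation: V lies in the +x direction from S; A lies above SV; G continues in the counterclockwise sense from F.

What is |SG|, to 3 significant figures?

74.4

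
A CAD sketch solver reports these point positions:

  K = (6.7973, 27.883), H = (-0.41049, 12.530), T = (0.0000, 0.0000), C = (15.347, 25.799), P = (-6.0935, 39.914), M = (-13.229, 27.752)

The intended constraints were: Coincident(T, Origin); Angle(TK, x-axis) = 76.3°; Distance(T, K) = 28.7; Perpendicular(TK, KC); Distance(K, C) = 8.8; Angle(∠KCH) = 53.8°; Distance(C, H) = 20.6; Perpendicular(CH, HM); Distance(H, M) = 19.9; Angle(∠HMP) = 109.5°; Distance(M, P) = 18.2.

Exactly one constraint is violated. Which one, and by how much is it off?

Distance(M, P) = 18.2 — off by 4.10.

T = (0.00, 0.00) ✓; TK at 76.30° ✓; |TK| = 28.70 ✓; ∠(TK, KC) = 90.00° ✓; |KC| = 8.800 ✓; ∠KCH = 53.80° ✓; |CH| = 20.60 ✓; ∠(CH, HM) = 90.00° ✓; |HM| = 19.90 ✓; ∠HMP = 109.5° ✓; |MP| = 14.10 ✗.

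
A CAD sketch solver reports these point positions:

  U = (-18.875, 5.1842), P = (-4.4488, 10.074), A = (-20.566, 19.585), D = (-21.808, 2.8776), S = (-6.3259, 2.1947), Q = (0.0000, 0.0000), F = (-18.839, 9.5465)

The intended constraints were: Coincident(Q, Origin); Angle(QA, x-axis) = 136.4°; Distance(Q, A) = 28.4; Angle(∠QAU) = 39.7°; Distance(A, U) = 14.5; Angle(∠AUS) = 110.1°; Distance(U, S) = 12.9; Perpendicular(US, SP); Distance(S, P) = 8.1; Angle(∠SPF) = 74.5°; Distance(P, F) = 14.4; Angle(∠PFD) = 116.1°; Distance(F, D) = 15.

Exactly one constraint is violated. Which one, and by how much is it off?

Distance(F, D) = 15 — off by 7.70.

Q = (0.00, 0.00) ✓; QA at 136.4° ✓; |QA| = 28.40 ✓; ∠QAU = 39.70° ✓; |AU| = 14.50 ✓; ∠AUS = 110.1° ✓; |US| = 12.90 ✓; ∠(US, SP) = 90.00° ✓; |SP| = 8.100 ✓; ∠SPF = 74.50° ✓; |PF| = 14.40 ✓; ∠PFD = 116.1° ✓; |FD| = 7.300 ✗.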